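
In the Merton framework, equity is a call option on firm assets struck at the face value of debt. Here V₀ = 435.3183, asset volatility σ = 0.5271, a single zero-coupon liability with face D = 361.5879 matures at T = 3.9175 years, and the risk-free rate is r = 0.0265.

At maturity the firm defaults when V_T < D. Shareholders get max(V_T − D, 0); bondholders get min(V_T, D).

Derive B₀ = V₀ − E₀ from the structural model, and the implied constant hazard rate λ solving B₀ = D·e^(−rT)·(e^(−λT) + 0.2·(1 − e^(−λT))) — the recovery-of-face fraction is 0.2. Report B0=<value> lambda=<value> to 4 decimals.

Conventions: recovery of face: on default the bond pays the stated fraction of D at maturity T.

B0=223.8679 lambda=0.1268

Equity is a call on the firm's assets struck at D = 361.5879:
d₁ = [ln(V₀/D) + (r + σ²/2)T] / (σ√T)
   = [ln(435.3183/361.5879) + (0.0265 + 0.5·0.5271²)·3.9175] / (0.5271·√3.9175)
   = [0.185572 + 0.648022] / 1.043272 = 0.799019
d₂ = d₁ − σ√T = 0.799019 − 1.043272 = -0.244253
N(d₁) = 0.787860,  N(d₂) = 0.403518,  e^(−rT) = 0.901393
E₀ = V₀·N(d₁) − D·e^(−rT)·N(d₂)
   = 435.3183·0.787860 − 361.5879·0.901393·0.403518 = 211.450403
B₀ = V₀ − E₀ = 435.3183 − 211.450403 = 223.867897
e^(−λT) = (B₀·e^(rT)/D − 0.2)/(1 − 0.2) = (223.8679·1.109394/361.5879 − 0.2)/0.8 = 0.60856600
λ = −ln(0.60856600)/3.9175 = 0.126777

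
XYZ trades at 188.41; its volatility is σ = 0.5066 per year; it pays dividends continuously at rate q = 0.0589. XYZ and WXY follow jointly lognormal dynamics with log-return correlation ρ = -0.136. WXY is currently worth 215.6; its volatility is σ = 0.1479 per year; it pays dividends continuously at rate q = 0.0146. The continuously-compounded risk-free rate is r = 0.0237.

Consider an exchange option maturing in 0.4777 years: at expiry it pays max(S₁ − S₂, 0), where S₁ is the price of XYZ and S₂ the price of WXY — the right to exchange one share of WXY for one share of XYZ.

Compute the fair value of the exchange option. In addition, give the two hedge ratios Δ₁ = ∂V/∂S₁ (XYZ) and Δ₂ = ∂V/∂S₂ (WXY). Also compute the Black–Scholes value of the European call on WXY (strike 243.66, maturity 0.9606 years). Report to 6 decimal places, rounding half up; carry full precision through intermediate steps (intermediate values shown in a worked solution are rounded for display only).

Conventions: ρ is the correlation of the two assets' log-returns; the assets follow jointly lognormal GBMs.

σ_eff = √(σ₁² + σ₂² − 2ρσ₁σ₂) = √(0.5066² + 0.1479² − 2·-0.136·0.5066·0.1479) = 0.546716
d₁ = (ln(S₁/S₂) + (q₂ − q₁ + σ_eff²/2)T) / (σ_eff√T) = (ln(188.41/215.6) + (0.0146 − 0.0589 + 0.149449)·0.4777) / 0.377867 = -0.223821
d₂ = d₁ − σ_eff√T = -0.223821 − 0.377867 = -0.601689
N(d₁) = 0.411448,  N(d₂) = 0.273691
V = S₁·e^{−q₁T}·N(d₁) − S₂·e^{−q₂T}·N(d₂) = 75.370170 − 58.597613 = 16.772557
Δ₁ = e^{−q₁T}·N(d₁) = 0.400033;  Δ₂ = −e^{−q₂T}·N(d₂) = -0.271789
[vanilla: WXY call K=243.66]
σ√T = 0.1479·√0.9606 = 0.144957
d₁ = (ln(S/K) + (r−q+σ²/2)T) / (σ√T) = (ln(215.6/243.66) + (0.0237−0.0146+0.1479²/2)·0.9606) / 0.144957 = (-0.122349 + 0.019248) / 0.144957 = -0.711253
d₂ = d₁ − σ√T = -0.711253 − 0.144957 = -0.856211
e^{−rT} = 0.977491
e^{−qT} = 0.986073
N(d₁) = 0.238464,  N(d₂) = 0.195941
price = S·e^{−qT}·N(d₁) − K·e^{−rT}·N(d₂) = 50.696732 − 46.668256 = 4.028476

exchange price = 16.772557
Δ1 = 0.400033
Δ2 = -0.271789
price(WXY call K=243.66) = 4.028476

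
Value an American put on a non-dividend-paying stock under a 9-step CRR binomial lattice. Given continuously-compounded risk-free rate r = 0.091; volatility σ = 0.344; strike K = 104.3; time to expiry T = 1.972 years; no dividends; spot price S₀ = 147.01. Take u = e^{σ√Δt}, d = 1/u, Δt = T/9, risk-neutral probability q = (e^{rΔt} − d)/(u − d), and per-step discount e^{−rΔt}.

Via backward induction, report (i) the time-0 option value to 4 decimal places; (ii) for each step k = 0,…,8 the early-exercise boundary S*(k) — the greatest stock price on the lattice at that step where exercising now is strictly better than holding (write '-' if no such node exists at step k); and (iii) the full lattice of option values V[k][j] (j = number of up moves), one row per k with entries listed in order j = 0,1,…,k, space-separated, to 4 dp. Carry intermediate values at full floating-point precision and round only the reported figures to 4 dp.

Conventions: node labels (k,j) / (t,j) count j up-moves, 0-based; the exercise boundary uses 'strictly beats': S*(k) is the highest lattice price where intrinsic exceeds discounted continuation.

Δt=0.21911  u=1.17471  d=0.85127  q=0.52210  discount=0.98026
step 9 (expiry): payoffs max(K−S,0) = 69.7888 56.6762 38.5815 13.6117 0.0000 0.0000 0.0000 0.0000 0.0000 0.0000
step 8: (k=8,j=0): S=40.5408, K−S=63.7592, hold=61.7002 ⇒ V=63.7592 exercise | (k=8,j=1): S=55.9443, K−S=48.3557, hold=46.2966 ⇒ V=48.3557 exercise | (k=8,j=2): S=77.2004, K−S=27.0996, hold=25.0406 ⇒ V=27.0996 exercise | (k=8,j=3): S=106.5328, K−S=0.0000, hold=6.3767 ⇒ V=6.3767 continue | (k=8,j=4): S=147.0100, K−S=0.0000, hold=0.0000 ⇒ V=0.0000 continue | (k=8,j=5): S=202.8666, K−S=0.0000, hold=0.0000 ⇒ V=0.0000 continue | (k=8,j=6): S=279.9460, K−S=0.0000, hold=0.0000 ⇒ V=0.0000 continue | (k=8,j=7): S=386.3117, K−S=0.0000, hold=0.0000 ⇒ V=0.0000 continue | (k=8,j=8): S=533.0913, K−S=0.0000, hold=0.0000 ⇒ V=0.0000 continue  boundary S*=77.2004
step 7: (k=7,j=0): S=47.6238, K−S=56.6762, hold=54.6172 ⇒ V=56.6762 exercise | (k=7,j=1): S=65.7185, K−S=38.5815, hold=36.5224 ⇒ V=38.5815 exercise | (k=7,j=2): S=90.6883, K−S=13.6117, hold=15.9588 ⇒ V=15.9588 continue | (k=7,j=3): S=125.1454, K−S=0.0000, hold=2.9873 ⇒ V=2.9873 continue | (k=7,j=4): S=172.6946, K−S=0.0000, hold=0.0000 ⇒ V=0.0000 continue | (k=7,j=5): S=238.3101, K−S=0.0000, hold=0.0000 ⇒ V=0.0000 continue | (k=7,j=6): S=328.8562, K−S=0.0000, hold=0.0000 ⇒ V=0.0000 continue | (k=7,j=7): S=453.8055, K−S=0.0000, hold=0.0000 ⇒ V=0.0000 continue  boundary S*=65.7185
step 6: (k=6,j=0): S=55.9443, K−S=48.3557, hold=46.2966 ⇒ V=48.3557 exercise | (k=6,j=1): S=77.2004, K−S=27.0996, hold=26.2418 ⇒ V=27.0996 exercise | (k=6,j=2): S=106.5328, K−S=0.0000, hold=9.0051 ⇒ V=9.0051 continue | (k=6,j=3): S=147.0100, K−S=0.0000, hold=1.3994 ⇒ V=1.3994 continue | (k=6,j=4): S=202.8666, K−S=0.0000, hold=0.0000 ⇒ V=0.0000 continue | (k=6,j=5): S=279.9460, K−S=0.0000, hold=0.0000 ⇒ V=0.0000 continue | (k=6,j=6): S=386.3117, K−S=0.0000, hold=0.0000 ⇒ V=0.0000 continue  boundary S*=77.2004
step 5: (k=5,j=0): S=65.7185, K−S=38.5815, hold=36.5224 ⇒ V=38.5815 exercise | (k=5,j=1): S=90.6883, K−S=13.6117, hold=17.3040 ⇒ V=17.3040 continue | (k=5,j=2): S=125.1454, K−S=0.0000, hold=4.9348 ⇒ V=4.9348 continue | (k=5,j=3): S=172.6946, K−S=0.0000, hold=0.6556 ⇒ V=0.6556 continue | (k=5,j=4): S=238.3101, K−S=0.0000, hold=0.0000 ⇒ V=0.0000 continue | (k=5,j=5): S=328.8562, K−S=0.0000, hold=0.0000 ⇒ V=0.0000 continue  boundary S*=65.7185
step 4: (k=4,j=0): S=77.2004, K−S=27.0996, hold=26.9303 ⇒ V=27.0996 exercise | (k=4,j=1): S=106.5328, K−S=0.0000, hold=10.6320 ⇒ V=10.6320 continue | (k=4,j=2): S=147.0100, K−S=0.0000, hold=2.6473 ⇒ V=2.6473 continue | (k=4,j=3): S=202.8666, K−S=0.0000, hold=0.3071 ⇒ V=0.3071 continue | (k=4,j=4): S=279.9460, K−S=0.0000, hold=0.0000 ⇒ V=0.0000 continue  boundary S*=77.2004
step 3: (k=3,j=0): S=90.6883, K−S=13.6117, hold=18.1367 ⇒ V=18.1367 continue | (k=3,j=1): S=125.1454, K−S=0.0000, hold=6.3356 ⇒ V=6.3356 continue | (k=3,j=2): S=172.6946, K−S=0.0000, hold=1.3974 ⇒ V=1.3974 continue | (k=3,j=3): S=238.3101, K−S=0.0000, hold=0.1439 ⇒ V=0.1439 continue  boundary S*=-
step 2: (k=2,j=0): S=106.5328, K−S=0.0000, hold=11.7390 ⇒ V=11.7390 continue | (k=2,j=1): S=147.0100, K−S=0.0000, hold=3.6832 ⇒ V=3.6832 continue | (k=2,j=2): S=202.8666, K−S=0.0000, hold=0.7283 ⇒ V=0.7283 continue  boundary S*=-
step 1: (k=1,j=0): S=125.1454, K−S=0.0000, hold=7.3844 ⇒ V=7.3844 continue | (k=1,j=1): S=172.6946, K−S=0.0000, hold=2.0982 ⇒ V=2.0982 continue  boundary S*=-
step 0: (k=0,j=0): S=147.0100, K−S=0.0000, hold=4.5332 ⇒ V=4.5332 continue  boundary S*=-

price = 4.5332
boundary = - - - - 77.2004 65.7185 77.2004 65.7185 77.2004
tree:
4.5332
7.3844 2.0982
11.7390 3.6832 0.7283
18.1367 6.3356 1.3974 0.1439
27.0996 10.6320 2.6473 0.3071 0.0000
38.5815 17.3040 4.9348 0.6556 0.0000 0.0000
48.3557 27.0996 9.0051 1.3994 0.0000 0.0000 0.0000
56.6762 38.5815 15.9588 2.9873 0.0000 0.0000 0.0000 0.0000
63.7592 48.3557 27.0996 6.3767 0.0000 0.0000 0.0000 0.0000 0.0000
69.7888 56.6762 38.5815 13.6117 0.0000 0.0000 0.0000 0.0000 0.0000 0.0000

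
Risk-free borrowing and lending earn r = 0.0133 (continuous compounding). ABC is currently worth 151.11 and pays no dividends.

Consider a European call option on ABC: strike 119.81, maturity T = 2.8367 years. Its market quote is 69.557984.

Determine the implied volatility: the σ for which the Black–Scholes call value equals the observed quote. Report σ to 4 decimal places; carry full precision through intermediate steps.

sigma = 0.5803

At σ = 0.5803 the Black–Scholes value reproduces the quote:
σ√T = 0.5803·√2.8367 = 0.977371
d₁ = (ln(S/K) + (r+σ²/2)T) / (σ√T) = (ln(151.11/119.81) + (0.0133+0.5803²/2)·2.8367) / 0.977371 = (0.232101 + 0.515355) / 0.977371 = 0.764762
d₂ = d₁ − σ√T = 0.764762 − 0.977371 = -0.212609
e^{−rT} = 0.962975
N(d₁) = 0.777793,  N(d₂) = 0.415816
V = S·N(d₁) − K·e^{−rT}·N(d₂) = 117.532343 − 47.974360 = 69.557984 (the quoted price), and the Black–Scholes price is strictly increasing in σ, so σ is unique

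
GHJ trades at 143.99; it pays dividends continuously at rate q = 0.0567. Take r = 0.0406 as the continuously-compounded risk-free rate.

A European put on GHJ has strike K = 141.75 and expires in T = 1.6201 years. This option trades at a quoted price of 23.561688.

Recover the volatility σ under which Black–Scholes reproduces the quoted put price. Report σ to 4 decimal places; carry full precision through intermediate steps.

At σ = 0.3438 the Black–Scholes value reproduces the quote:
σ√T = 0.3438·√1.6201 = 0.437599
d₁ = (ln(S/K) + (r−q+σ²/2)T) / (σ√T) = (ln(143.99/141.75) + (0.0406−0.0567+0.3438²/2)·1.6201) / 0.437599 = (0.015679 + 0.069663) / 0.437599 = 0.195023
d₂ = d₁ − σ√T = 0.195023 − 0.437599 = -0.242576
e^{−rT} = 0.936341
e^{−qT} = 0.912233
N(−d₁) = 0.422687,  N(−d₂) = 0.595833
V = K·e^{−rT}·N(−d₂) − S·e^{−qT}·N(−d₁) = 79.082725 − 55.521037 = 23.561688 (equal to the quote); since ∂V/∂σ > 0 for all σ, the implied volatility is unique

sigma = 0.3438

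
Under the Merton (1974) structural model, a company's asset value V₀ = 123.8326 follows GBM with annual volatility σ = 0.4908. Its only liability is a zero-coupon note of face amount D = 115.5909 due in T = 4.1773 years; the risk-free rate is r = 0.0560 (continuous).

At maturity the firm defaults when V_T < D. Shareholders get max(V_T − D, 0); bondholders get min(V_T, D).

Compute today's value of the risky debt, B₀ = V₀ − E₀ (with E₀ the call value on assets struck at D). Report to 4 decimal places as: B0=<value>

Work the structural quantities from V₀ = 123.8326 against face 115.5909:
d₁ = [ln(V₀/D) + (r + σ²/2)T] / (σ√T)
   = [ln(123.8326/115.5909) + (0.0560 + 0.5·0.4908²)·4.1773] / (0.4908·√4.1773)
   = [0.068873 + 0.737053] / 1.003119 = 0.803420
d₂ = d₁ − σ√T = 0.803420 − 1.003119 = -0.199699
N(d₁) = 0.789134,  N(d₂) = 0.420858,  e^(−rT) = 0.791418
E₀ = V₀·N(d₁) − D·e^(−rT)·N(d₂)
   = 123.8326·0.789134 − 115.5909·0.791418·0.420858 = 59.220108
B₀ = V₀ − E₀ = 123.8326 − 59.220108 = 64.612492

B0=64.6125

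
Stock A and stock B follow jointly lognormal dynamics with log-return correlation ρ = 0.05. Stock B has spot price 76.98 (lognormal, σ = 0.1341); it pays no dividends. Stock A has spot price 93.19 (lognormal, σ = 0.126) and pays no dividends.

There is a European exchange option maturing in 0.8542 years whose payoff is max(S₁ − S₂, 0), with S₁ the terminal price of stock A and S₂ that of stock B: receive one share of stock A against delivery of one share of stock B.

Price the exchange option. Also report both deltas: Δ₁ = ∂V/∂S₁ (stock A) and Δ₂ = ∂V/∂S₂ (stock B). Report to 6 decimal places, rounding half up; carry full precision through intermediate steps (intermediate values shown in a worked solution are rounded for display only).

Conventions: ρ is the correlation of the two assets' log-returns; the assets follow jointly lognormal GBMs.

exchange price = 17.075084
Δ1 = 0.891710
Δ2 = -0.857669

σ_eff = √(σ₁² + σ₂² − 2ρσ₁σ₂) = √(0.126² + 0.1341² − 2·0.05·0.126·0.1341) = 0.179358
d₁ = (ln(S₁/S₂) + (q₂ − q₁ + σ_eff²/2)T) / (σ_eff√T) = (ln(93.19/76.98) + (0.0 − 0.0 + 0.016085)·0.8542) / 0.165768 = 1.235671
d₂ = d₁ − σ_eff√T = 1.235671 − 0.165768 = 1.069904
N(d₁) = 0.891710,  N(d₂) = 0.857669
V = S₁·e^{−q₁T}·N(d₁) − S₂·e^{−q₂T}·N(d₂) = 83.098417 − 66.023333 = 17.075084
Key observation: no risk-free rate is needed — with the second asset as numeraire the exchange option is a call on the ratio S₁/S₂, and r cancels out of the value.
Δ₁ = e^{−q₁T}·N(d₁) = 0.891710;  Δ₂ = −e^{−q₂T}·N(d₂) = -0.857669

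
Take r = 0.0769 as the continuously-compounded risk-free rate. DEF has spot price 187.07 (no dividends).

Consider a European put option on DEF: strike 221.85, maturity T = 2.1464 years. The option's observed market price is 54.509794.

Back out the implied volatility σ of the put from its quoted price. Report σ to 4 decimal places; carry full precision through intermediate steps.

At σ = 0.5037 the Black–Scholes value reproduces the quote:
σ√T = 0.5037·√2.1464 = 0.737951
d₁ = (ln(S/K) + (r+σ²/2)T) / (σ√T) = (ln(187.07/221.85) + (0.0769+0.5037²/2)·2.1464) / 0.737951 = (-0.170519 + 0.437344) / 0.737951 = 0.361576
d₂ = d₁ − σ√T = 0.361576 − 0.737951 = -0.376375
e^{−rT} = 0.847844
N(−d₁) = 0.358835,  N(−d₂) = 0.646681
V = K·e^{−rT}·N(−d₂) − S·N(−d₁) = 121.636967 − 67.127173 = 54.509794 (matching the quote); vega is positive throughout, so no other σ reproduces this price

sigma = 0.5037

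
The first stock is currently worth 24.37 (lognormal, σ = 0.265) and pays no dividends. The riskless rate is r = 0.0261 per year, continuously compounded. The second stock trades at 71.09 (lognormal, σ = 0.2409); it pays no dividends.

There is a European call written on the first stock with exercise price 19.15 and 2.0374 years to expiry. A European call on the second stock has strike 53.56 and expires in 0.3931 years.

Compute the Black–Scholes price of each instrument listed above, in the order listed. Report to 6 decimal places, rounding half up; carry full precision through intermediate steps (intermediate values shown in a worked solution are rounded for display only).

price(the first stock call K=19.15) = 7.195779
price(the second stock call K=53.56) = 18.168207

[the first stock call K=19.15]
σ√T = 0.265·√2.0374 = 0.378254
d₁ = (ln(S/K) + (r+σ²/2)T) / (σ√T) = (ln(24.37/19.15) + (0.0261+0.265²/2)·2.0374) / 0.378254 = (0.241050 + 0.124714) / 0.378254 = 0.966980
d₂ = d₁ − σ√T = 0.966980 − 0.378254 = 0.588726
e^{−rT} = 0.948213
N(d₁) = 0.833223,  N(d₂) = 0.721977
price = S·N(d₁) − K·e^{−rT}·N(d₂) = 20.305645 − 13.109866 = 7.195779
[the second stock call K=53.56]
σ√T = 0.2409·√0.3931 = 0.151039
d₁ = (ln(S/K) + (r+σ²/2)T) / (σ√T) = (ln(71.09/53.56) + (0.0261+0.2409²/2)·0.3931) / 0.151039 = (0.283144 + 0.021666) / 0.151039 = 2.018094
d₂ = d₁ − σ√T = 2.018094 − 0.151039 = 1.867056
e^{−rT} = 0.989793
N(d₁) = 0.978209,  N(d₂) = 0.969053
price = S·N(d₁) − K·e^{−rT}·N(d₂) = 69.540898 − 51.372691 = 18.168207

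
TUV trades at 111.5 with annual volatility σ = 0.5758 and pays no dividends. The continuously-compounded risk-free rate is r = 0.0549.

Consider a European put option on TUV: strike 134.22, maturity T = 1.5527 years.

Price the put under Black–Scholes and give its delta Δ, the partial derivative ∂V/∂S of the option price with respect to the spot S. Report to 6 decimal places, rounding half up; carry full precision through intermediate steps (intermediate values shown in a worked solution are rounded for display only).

σ√T = 0.5758·√1.5527 = 0.717489
d₁ = (ln(S/K) + (r+σ²/2)T) / (σ√T) = (ln(111.5/134.22) + (0.0549+0.5758²/2)·1.5527) / 0.717489 = (-0.185456 + 0.342639) / 0.717489 = 0.219074
d₂ = d₁ − σ√T = 0.219074 − 0.717489 = -0.498416
e^{−rT} = 0.918289
N(−d₁) = 0.413296,  N(−d₂) = 0.690904
Put price V = K·e^{−rT}·N(−d₂) − S·N(−d₁) = 85.155862 − 46.082540 = 39.073322
Δ = −N(−d₁) = -0.413296

price = 39.073322
Δ = -0.413296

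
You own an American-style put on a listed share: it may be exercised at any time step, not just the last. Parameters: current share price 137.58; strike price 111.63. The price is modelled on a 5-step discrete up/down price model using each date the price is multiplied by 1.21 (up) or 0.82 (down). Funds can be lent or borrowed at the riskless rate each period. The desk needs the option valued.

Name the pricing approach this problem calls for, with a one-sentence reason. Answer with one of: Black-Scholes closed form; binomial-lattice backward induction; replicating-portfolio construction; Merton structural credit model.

framework: binomial-lattice backward induction

Key observation: the put (strike 111.63 on spot 137.58) is American-style on a 5-step discrete price model, so the early-exercise decision at every node requires stepwise backward valuation — a closed form cannot price the exercise right.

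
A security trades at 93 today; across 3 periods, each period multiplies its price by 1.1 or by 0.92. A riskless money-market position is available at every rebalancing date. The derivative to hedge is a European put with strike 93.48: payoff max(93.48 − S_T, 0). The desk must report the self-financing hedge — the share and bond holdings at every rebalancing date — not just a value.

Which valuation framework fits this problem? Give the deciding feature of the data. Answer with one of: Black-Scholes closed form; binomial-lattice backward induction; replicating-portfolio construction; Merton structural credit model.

Key observation: what is demanded is not a single number but the (Δ, B) position at each node of the 1.1/0.92 tree starting at 93; constructing those positions is the replicating-portfolio method.

framework: replicating-portfolio construction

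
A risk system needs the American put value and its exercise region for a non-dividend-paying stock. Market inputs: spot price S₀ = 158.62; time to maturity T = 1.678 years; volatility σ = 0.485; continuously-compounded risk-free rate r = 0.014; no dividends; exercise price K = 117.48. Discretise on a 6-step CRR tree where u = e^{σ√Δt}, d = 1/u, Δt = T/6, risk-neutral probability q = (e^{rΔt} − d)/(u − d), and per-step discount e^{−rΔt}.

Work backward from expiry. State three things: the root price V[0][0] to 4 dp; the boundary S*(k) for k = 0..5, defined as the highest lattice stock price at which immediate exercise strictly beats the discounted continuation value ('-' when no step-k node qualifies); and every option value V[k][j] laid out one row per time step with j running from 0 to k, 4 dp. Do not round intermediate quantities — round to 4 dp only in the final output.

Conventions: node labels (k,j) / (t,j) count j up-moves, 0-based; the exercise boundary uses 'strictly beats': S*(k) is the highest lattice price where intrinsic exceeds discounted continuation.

Δt=0.27967, u=1.29238, d=0.77377, q=0.44379, disc=e^(-rΔt)=0.99609
k=6 terminal: V=max(K-S,0) → 83.4378 60.6212 22.5119 0.0000 0.0000 0.0000 0.0000
k=5: j=0 S=43.9954 intr=73.4846 cont=73.0255 V=73.4846[EX]; j=1 S=73.4832 intr=43.9968 cont=43.5378 V=43.9968[EX]; j=2 S=122.7348 intr=0.0000 cont=12.4723 V=12.4723[hold]; j=3 S=204.9972 intr=0.0000 cont=0.0000 V=0.0000[hold]; j=4 S=342.3955 intr=0.0000 cont=0.0000 V=0.0000[hold]; j=5 S=571.8843 intr=0.0000 cont=0.0000 V=0.0000[hold]  S*(5)=73.4832
k=4: j=0 S=56.8588 intr=60.6212 cont=60.1621 V=60.6212[EX]; j=1 S=94.9681 intr=22.5119 cont=29.8893 V=29.8893[hold]; j=2 S=158.6200 intr=0.0000 cont=6.9101 V=6.9101[hold]; j=3 S=264.9342 intr=0.0000 cont=0.0000 V=0.0000[hold]; j=4 S=442.5050 intr=0.0000 cont=0.0000 V=0.0000[hold]  S*(4)=56.8588
k=3: j=0 S=73.4832 intr=43.9968 cont=46.7990 V=46.7990[hold]; j=1 S=122.7348 intr=0.0000 cont=19.6143 V=19.6143[hold]; j=2 S=204.9972 intr=0.0000 cont=3.8284 V=3.8284[hold]; j=3 S=342.3955 intr=0.0000 cont=0.0000 V=0.0000[hold]  S*(3)=-
k=2: j=0 S=94.9681 intr=22.5119 cont=34.5989 V=34.5989[hold]; j=1 S=158.6200 intr=0.0000 cont=12.5594 V=12.5594[hold]; j=2 S=264.9342 intr=0.0000 cont=2.1211 V=2.1211[hold]  S*(2)=-
k=1: j=0 S=122.7348 intr=0.0000 cont=24.7210 V=24.7210[hold]; j=1 S=204.9972 intr=0.0000 cont=7.8960 V=7.8960[hold]  S*(1)=-
k=0: j=0 S=158.6200 intr=0.0000 cont=17.1867 V=17.1867[hold]  S*(0)=-

price = 17.1867
boundary = - - - - 56.8588 73.4832
tree:
17.1867
24.7210 7.8960
34.5989 12.5594 2.1211
46.7990 19.6143 3.8284 0.0000
60.6212 29.8893 6.9101 0.0000 0.0000
73.4846 43.9968 12.4723 0.0000 0.0000 0.0000
83.4378 60.6212 22.5119 0.0000 0.0000 0.0000 0.0000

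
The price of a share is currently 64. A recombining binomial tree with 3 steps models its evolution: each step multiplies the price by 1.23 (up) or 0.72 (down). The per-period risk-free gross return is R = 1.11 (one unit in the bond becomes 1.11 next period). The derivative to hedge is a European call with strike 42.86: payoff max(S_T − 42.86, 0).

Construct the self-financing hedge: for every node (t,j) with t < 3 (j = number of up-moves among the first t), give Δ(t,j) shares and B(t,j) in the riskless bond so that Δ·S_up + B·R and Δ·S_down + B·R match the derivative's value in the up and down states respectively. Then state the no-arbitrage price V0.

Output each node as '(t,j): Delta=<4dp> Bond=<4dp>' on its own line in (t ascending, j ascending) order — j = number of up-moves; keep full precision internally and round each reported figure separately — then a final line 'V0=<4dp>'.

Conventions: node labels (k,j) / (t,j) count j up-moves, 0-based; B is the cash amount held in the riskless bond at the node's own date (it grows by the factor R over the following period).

No-arbitrage ⇒ martingale measure with p* = (R−d)/(u−d) = 0.7647.
Payoffs at expiry: V(3,0)=0.0000, V(3,1)=0.0000, V(3,2)=26.8544, V(3,3)=76.2355
(2,0): S=33.1776. Δ = (V_up−V_dn)/(S_up−S_dn) = (0.0000−0.0000)/(40.8084−23.8879) = 0.0000. V = [p*·0.0000 + (1−p*)·0.0000]/1.11 = 0.0000. B = V − Δ·S = 0.0000.
(2,1): S=56.6784. Δ = (V_up−V_dn)/(S_up−S_dn) = (26.8544−0.0000)/(69.7144−40.8084) = 0.9290. V = [p*·26.8544 + (1−p*)·0.0000]/1.11 = 18.5007. B = V − Δ·S = -34.1551.
(2,2): S=96.8256. Δ = (V_up−V_dn)/(S_up−S_dn) = (76.2355−26.8544)/(119.0955−69.7144) = 1.0000. V = [p*·76.2355 + (1−p*)·26.8544]/1.11 = 58.2130. B = V − Δ·S = -38.6126.
(1,0): S=46.0800. Δ = (V_up−V_dn)/(S_up−S_dn) = (18.5007−0.0000)/(56.6784−33.1776) = 0.7872. V = [p*·18.5007 + (1−p*)·0.0000]/1.11 = 12.7456. B = V − Δ·S = -23.5303.
(1,1): S=78.7200. Δ = (V_up−V_dn)/(S_up−S_dn) = (58.2130−18.5007)/(96.8256−56.6784) = 0.9892. V = [p*·58.2130 + (1−p*)·18.5007]/1.11 = 44.0260. B = V − Δ·S = -33.8412.
(0,0): S=64.0000. Δ = (V_up−V_dn)/(S_up−S_dn) = (44.0260−12.7456)/(78.7200−46.0800) = 0.9583. V = [p*·44.0260 + (1−p*)·12.7456]/1.11 = 33.0324. B = V − Δ·S = -28.3019.
Check: Δ(0,0)·S0 + B(0,0) = 33.0324 = V0.

(0,0): Delta=0.9583 Bond=-28.3019
(1,0): Delta=0.7872 Bond=-23.5303
(1,1): Delta=0.9892 Bond=-33.8412
(2,0): Delta=0.0000 Bond=0.0000
(2,1): Delta=0.9290 Bond=-34.1551
(2,2): Delta=1.0000 Bond=-38.6126
V0=33.0324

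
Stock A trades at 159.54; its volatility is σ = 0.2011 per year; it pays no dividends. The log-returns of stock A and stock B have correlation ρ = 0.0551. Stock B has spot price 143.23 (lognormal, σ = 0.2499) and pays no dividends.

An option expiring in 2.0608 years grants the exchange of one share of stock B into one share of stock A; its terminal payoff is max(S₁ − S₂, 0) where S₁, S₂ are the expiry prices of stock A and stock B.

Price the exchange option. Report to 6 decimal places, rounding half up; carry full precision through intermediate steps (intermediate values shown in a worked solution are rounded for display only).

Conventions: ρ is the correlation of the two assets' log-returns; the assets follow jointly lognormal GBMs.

σ_eff = √(σ₁² + σ₂² − 2ρσ₁σ₂) = √(0.2011² + 0.2499² − 2·0.0551·0.2011·0.2499) = 0.312015
d₁ = (ln(S₁/S₂) + (q₂ − q₁ + σ_eff²/2)T) / (σ_eff√T) = (ln(159.54/143.23) + (0.0 − 0.0 + 0.048677)·2.0608) / 0.447912 = 0.464724
d₂ = d₁ − σ_eff√T = 0.464724 − 0.447912 = 0.016812
N(d₁) = 0.678935,  N(d₂) = 0.506707
V = S₁·e^{−q₁T}·N(d₁) − S₂·e^{−q₂T}·N(d₂) = 108.317368 − 72.575598 = 35.741770
Key observation: the rate r is irrelevant here: denominating values in stock B turns the exchange into a ratio option on S₁/S₂, and discounting at r drops out.

exchange price = 35.741770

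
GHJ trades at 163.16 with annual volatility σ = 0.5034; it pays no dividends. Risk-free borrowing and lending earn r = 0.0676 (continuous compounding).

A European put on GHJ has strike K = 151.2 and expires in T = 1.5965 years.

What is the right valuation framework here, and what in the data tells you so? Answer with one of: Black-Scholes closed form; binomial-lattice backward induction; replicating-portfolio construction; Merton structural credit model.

framework: Black-Scholes closed form

Key observation: everything needed for the exact continuous-time valuation of the European put on GHJ (strike 151.2) is given, and no feature rules the closed form out.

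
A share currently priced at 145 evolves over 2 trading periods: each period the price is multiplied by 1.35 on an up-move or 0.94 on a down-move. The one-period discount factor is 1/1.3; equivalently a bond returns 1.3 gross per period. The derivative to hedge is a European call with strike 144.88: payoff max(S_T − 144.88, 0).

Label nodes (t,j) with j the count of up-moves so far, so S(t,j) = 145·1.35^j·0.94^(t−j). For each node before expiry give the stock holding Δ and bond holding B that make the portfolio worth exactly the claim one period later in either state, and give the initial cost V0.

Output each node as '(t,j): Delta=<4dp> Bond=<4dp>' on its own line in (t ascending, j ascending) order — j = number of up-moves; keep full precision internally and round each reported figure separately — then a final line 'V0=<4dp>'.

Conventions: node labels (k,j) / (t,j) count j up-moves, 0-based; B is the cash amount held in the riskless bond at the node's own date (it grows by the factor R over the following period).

Risk-neutral probability p* = (R−d)/(u−d) = (1.3−0.94)/(1.35−0.94) = 0.8780.
Payoffs at expiry: V(2,0)=0.0000, V(2,1)=39.1250, V(2,2)=119.3825
Node (1,0) S=136.3000: V=(p*·39.1250+(1−p*)·0.0000)/1.3=26.4259; Δ=(39.1250−0.0000)/(184.0050−128.1220)=0.7001; B=V−Δ·S=-69.0009
Node (1,1) S=195.7500: V=(p*·119.3825+(1−p*)·39.1250)/1.3=84.3038; Δ=(119.3825−39.1250)/(264.2625−184.0050)=1.0000; B=V−Δ·S=-111.4462
Node (0,0) S=145.0000: V=(p*·84.3038+(1−p*)·26.4259)/1.3=59.4197; Δ=(84.3038−26.4259)/(195.7500−136.3000)=0.9736; B=V−Δ·S=-81.7461
Verification: the root portfolio costs Δ(0,0)·S0 + B(0,0) = 59.4197, matching V0.

(0,0): Delta=0.9736 Bond=-81.7461
(1,0): Delta=0.7001 Bond=-69.0009
(1,1): Delta=1.0000 Bond=-111.4462
V0=59.4197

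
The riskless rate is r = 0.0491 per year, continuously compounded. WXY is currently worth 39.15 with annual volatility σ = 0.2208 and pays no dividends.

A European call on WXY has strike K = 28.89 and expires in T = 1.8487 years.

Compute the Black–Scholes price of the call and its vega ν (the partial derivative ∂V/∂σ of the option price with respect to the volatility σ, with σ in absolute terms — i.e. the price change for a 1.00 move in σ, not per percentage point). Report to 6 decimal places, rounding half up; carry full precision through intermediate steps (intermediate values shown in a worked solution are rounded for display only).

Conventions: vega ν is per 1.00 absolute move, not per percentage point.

price = 13.189344
ν = 7.264164

σ√T = 0.2208·√1.8487 = 0.300215
d₁ = (ln(S/K) + (r+σ²/2)T) / (σ√T) = (ln(39.15/28.89) + (0.0491+0.2208²/2)·1.8487) / 0.300215 = (0.303905 + 0.135836) / 0.300215 = 1.464753
d₂ = d₁ − σ√T = 1.464753 − 0.300215 = 1.164538
e^{−rT} = 0.913227
N(d₁) = 0.928506,  N(d₂) = 0.877897
Call price V = S·N(d₁) − K·e^{−rT}·N(d₂) = 36.351001 − 23.161657 = 13.189344
φ(d₁) = (1/√(2π))·e^{−d₁²/2} = 0.136465
ν = S·φ(d₁)·√T = 7.264164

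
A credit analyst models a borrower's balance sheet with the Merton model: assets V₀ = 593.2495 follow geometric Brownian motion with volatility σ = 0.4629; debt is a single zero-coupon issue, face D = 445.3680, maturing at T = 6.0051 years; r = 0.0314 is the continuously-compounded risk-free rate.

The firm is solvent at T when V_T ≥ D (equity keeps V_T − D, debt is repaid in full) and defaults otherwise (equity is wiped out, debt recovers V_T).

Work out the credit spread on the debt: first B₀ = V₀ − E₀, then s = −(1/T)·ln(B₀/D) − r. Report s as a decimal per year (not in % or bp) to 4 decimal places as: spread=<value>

Equity is a call on the firm's assets struck at D = 445.3680:
d₁ = [ln(V₀/D) + (r + σ²/2)T] / (σ√T)
   = [ln(593.2495/445.3680) + (0.0314 + 0.5·0.4629²)·6.0051] / (0.4629·√6.0051)
   = [0.286714 + 0.831936] / 1.134351 = 0.986159
d₂ = d₁ − σ√T = 0.986159 − 1.134351 = -0.148192
N(d₁) = 0.837972,  N(d₂) = 0.441096,  e^(−rT) = 0.828151
E₀ = V₀·N(d₁) − D·e^(−rT)·N(d₂)
   = 593.2495·0.837972 − 445.3680·0.828151·0.441096 = 334.436578
B₀ = V₀ − E₀ = 593.2495 − 334.436578 = 258.812922
spread = −(1/T)·ln(B₀/D) − r = −(1/6.0051)·ln(258.812922/445.3680) − 0.0314 = 0.05898907

spread=0.0590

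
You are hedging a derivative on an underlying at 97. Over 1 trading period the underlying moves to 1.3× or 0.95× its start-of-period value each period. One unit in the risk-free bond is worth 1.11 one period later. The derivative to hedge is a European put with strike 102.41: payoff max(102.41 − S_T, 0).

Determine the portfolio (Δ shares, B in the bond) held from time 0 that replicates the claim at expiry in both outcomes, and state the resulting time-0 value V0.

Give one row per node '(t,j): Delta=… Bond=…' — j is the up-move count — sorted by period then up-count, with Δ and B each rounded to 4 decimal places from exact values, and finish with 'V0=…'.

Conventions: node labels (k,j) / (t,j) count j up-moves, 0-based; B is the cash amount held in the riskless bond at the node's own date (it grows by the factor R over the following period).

Under the risk-neutral measure, an up-move has probability p* = (R−d)/(u−d) = 0.4571 and values discount at R = 1.11.
Payoffs at expiry: V(1,0)=10.2600, V(1,1)=0.0000
  t=0,j=0: stock 97.0000 → up 126.1000 (V=0.0000), down 92.1500 (V=10.2600). Price 5.0178; hedge Δ=-0.3022, bond B=34.3320.
Check: Δ(0,0)·S0 + B(0,0) = 5.0178 = V0.

(0,0): Delta=-0.3022 Bond=34.3320
V0=5.0178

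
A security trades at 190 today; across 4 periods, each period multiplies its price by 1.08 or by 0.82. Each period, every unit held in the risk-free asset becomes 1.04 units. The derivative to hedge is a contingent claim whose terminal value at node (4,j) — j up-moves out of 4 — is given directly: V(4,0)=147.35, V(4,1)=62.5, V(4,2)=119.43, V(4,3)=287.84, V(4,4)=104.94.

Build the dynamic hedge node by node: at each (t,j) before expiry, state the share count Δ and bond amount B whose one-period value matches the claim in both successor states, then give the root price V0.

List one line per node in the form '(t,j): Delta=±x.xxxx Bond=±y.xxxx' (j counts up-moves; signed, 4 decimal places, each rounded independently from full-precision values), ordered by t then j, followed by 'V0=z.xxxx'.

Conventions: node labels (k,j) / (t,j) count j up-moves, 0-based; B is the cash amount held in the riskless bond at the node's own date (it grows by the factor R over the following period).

(0,0): Delta=-0.9366 Bond=326.7692
(1,0): Delta=3.0445 Bond=-280.4133
(1,1): Delta=-1.4861 Bond=452.6133
(2,0): Delta=1.0166 Bond=-32.5462
(2,1): Delta=3.3245 Bond=-338.7360
(2,2): Delta=-2.1502 Bond=617.8912
(3,0): Delta=-3.1152 Bond=398.9941
(3,1): Delta=1.5869 Bond=-112.5466
(3,2): Delta=3.5643 Bond=-395.8743
(3,3): Delta=-2.9391 Bond=831.4216
V0=148.8232

Since d<R<u, set p* = (R−d)/(u−d) = 0.8462; price each node as the discounted p*-expectation of its children.
At maturity the claim pays: V(4,0)=147.3500, V(4,1)=62.5000, V(4,2)=119.4300, V(4,3)=287.8400, V(4,4)=104.9400
(3,0): S=104.7599. Δ = (V_up−V_dn)/(S_up−S_dn) = (62.5000−147.3500)/(113.1407−85.9031) = -3.1152. V = [p*·62.5000 + (1−p*)·147.3500]/1.04 = 72.6479. B = V − Δ·S = 398.9941.
(3,1): S=137.9765. Δ = (V_up−V_dn)/(S_up−S_dn) = (119.4300−62.5000)/(149.0146−113.1407) = 1.5869. V = [p*·119.4300 + (1−p*)·62.5000]/1.04 = 106.4149. B = V − Δ·S = -112.5466.
(3,2): S=181.7251. Δ = (V_up−V_dn)/(S_up−S_dn) = (287.8400−119.4300)/(196.2631−149.0146) = 3.5643. V = [p*·287.8400 + (1−p*)·119.4300]/1.04 = 251.8565. B = V − Δ·S = -395.8743.
(3,3): S=239.3453. Δ = (V_up−V_dn)/(S_up−S_dn) = (104.9400−287.8400)/(258.4929−196.2631) = -2.9391. V = [p*·104.9400 + (1−p*)·287.8400]/1.04 = 127.9601. B = V − Δ·S = 831.4216.
(2,0): S=127.7560. Δ = (V_up−V_dn)/(S_up−S_dn) = (106.4149−72.6479)/(137.9765−104.7599) = 1.0166. V = [p*·106.4149 + (1−p*)·72.6479]/1.04 = 97.3269. B = V − Δ·S = -32.5462.
(2,1): S=168.2640. Δ = (V_up−V_dn)/(S_up−S_dn) = (251.8565−106.4149)/(181.7251−137.9765) = 3.3245. V = [p*·251.8565 + (1−p*)·106.4149]/1.04 = 220.6547. B = V − Δ·S = -338.7360.
(2,2): S=221.6160. Δ = (V_up−V_dn)/(S_up−S_dn) = (127.9601−251.8565)/(239.3453−181.7251) = -2.1502. V = [p*·127.9601 + (1−p*)·251.8565]/1.04 = 141.3664. B = V − Δ·S = 617.8912.
(1,0): S=155.8000. Δ = (V_up−V_dn)/(S_up−S_dn) = (220.6547−97.3269)/(168.2640−127.7560) = 3.0445. V = [p*·220.6547 + (1−p*)·97.3269]/1.04 = 193.9242. B = V − Δ·S = -280.4133.
(1,1): S=205.2000. Δ = (V_up−V_dn)/(S_up−S_dn) = (141.3664−220.6547)/(221.6160−168.2640) = -1.4861. V = [p*·141.3664 + (1−p*)·220.6547]/1.04 = 147.6583. B = V − Δ·S = 452.6133.
(0,0): S=190.0000. Δ = (V_up−V_dn)/(S_up−S_dn) = (147.6583−193.9242)/(205.2000−155.8000) = -0.9366. V = [p*·147.6583 + (1−p*)·193.9242]/1.04 = 148.8232. B = V − Δ·S = 326.7692.
As a check, the time-0 holding Δ(0,0)·S0 + B(0,0) comes to 148.8232 — exactly V0.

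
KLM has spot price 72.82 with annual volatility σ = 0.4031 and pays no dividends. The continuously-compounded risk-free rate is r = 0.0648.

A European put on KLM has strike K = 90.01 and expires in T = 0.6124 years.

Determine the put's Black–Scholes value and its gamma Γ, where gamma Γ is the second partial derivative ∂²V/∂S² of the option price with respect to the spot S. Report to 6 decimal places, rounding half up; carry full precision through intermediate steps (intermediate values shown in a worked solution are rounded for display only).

σ√T = 0.4031·√0.6124 = 0.315450
d₁ = (ln(S/K) + (r+σ²/2)T) / (σ√T) = (ln(72.82/90.01) + (0.0648+0.4031²/2)·0.6124) / 0.315450 = (-0.211930 + 0.089438) / 0.315450 = -0.388310
d₂ = d₁ − σ√T = -0.388310 − 0.315450 = -0.703760
e^{−rT} = 0.961094
N(−d₁) = 0.651107,  N(−d₂) = 0.759209
Put price V = K·e^{−rT}·N(−d₂) − S·N(−d₁) = 65.677658 − 47.413584 = 18.264074
φ(d₁) = (1/√(2π))·e^{−d₁²/2} = 0.369971
Γ = φ(d₁) / (S·σ·√T) = 0.016106

price = 18.264074
Γ = 0.016106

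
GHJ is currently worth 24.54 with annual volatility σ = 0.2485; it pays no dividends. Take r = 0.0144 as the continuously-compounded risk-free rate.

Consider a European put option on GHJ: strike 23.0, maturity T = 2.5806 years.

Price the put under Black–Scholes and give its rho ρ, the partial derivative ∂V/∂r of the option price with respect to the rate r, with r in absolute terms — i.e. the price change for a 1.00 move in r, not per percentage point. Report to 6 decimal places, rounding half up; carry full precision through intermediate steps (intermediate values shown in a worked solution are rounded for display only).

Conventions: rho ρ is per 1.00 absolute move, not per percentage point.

price = 2.622825
ρ = -27.320955

σ√T = 0.2485·√2.5806 = 0.399197
d₁ = (ln(S/K) + (r+σ²/2)T) / (σ√T) = (ln(24.54/23.0) + (0.0144+0.2485²/2)·2.5806) / 0.399197 = (0.064810 + 0.116840) / 0.399197 = 0.455039
d₂ = d₁ − σ√T = 0.455039 − 0.399197 = 0.055842
e^{−rT} = 0.963521
N(−d₁) = 0.324541,  N(−d₂) = 0.477734
Put price V = K·e^{−rT}·N(−d₂) − S·N(−d₁) = 10.587055 − 7.964230 = 2.622825
ρ = −K·T·e^{−rT}·N(−d₂) = -27.320955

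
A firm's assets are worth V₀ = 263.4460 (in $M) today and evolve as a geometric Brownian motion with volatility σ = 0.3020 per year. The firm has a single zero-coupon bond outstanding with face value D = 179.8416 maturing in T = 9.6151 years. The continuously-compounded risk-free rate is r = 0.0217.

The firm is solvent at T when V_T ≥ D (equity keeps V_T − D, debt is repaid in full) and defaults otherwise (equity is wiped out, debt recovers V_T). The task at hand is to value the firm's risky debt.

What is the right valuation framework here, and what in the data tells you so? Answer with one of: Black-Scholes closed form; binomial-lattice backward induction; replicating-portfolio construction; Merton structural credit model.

framework: Merton structural credit model

Key observation: assets follow a GBM and default happens iff V_T < 179.8416; valuing claims on that split (equity as a call, risky debt as the residual) is the structural model's definition.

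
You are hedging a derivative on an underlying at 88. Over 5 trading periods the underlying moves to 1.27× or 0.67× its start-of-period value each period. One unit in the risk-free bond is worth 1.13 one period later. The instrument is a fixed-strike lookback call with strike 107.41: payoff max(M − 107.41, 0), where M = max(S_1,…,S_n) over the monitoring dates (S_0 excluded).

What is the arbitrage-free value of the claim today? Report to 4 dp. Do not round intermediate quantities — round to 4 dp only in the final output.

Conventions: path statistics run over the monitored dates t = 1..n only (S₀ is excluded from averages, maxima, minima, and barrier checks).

price = 43.4531

With p* = (R−d)/(u−d) = 0.7667, sum probability × payoff across the paths and divide by R^5.
Enumerate all 2^5 = 32 price paths (U = up ×1.27, D = down ×0.67); each path with k up-moves has probability p*^k·(1−p*)^(5−k).
DDDDD: M=58.9600, payoff=0.0000, prob=0.000692
UDDDD: M=111.7600, payoff=4.3500, prob=0.002273
DUDDD: M=74.8792, payoff=0.0000, prob=0.002273
UUDDD: M=141.9352, payoff=34.5252, prob=0.007467
DDUDD: M=58.9600, payoff=0.0000, prob=0.002273
UDUDD: M=111.7600, payoff=4.3500, prob=0.007467
DUUDD: M=95.0966, payoff=0.0000, prob=0.007467
UUUDD: M=180.2577, payoff=72.8477, prob=0.024534
DDDUD: M=58.9600, payoff=0.0000, prob=0.002273
UDDUD: M=111.7600, payoff=4.3500, prob=0.007467
DUDUD: M=74.8792, payoff=0.0000, prob=0.007467
UUDUD: M=141.9352, payoff=34.5252, prob=0.024534
DDUUD: M=63.7147, payoff=0.0000, prob=0.007467
UDUUD: M=120.7727, payoff=13.3627, prob=0.024534
DUUUD: M=120.7727, payoff=13.3627, prob=0.024534
UUUUD: M=228.9273, payoff=121.5173, prob=0.080613
DDDDU: M=58.9600, payoff=0.0000, prob=0.002273
UDDDU: M=111.7600, payoff=4.3500, prob=0.007467
DUDDU: M=74.8792, payoff=0.0000, prob=0.007467
UUDDU: M=141.9352, payoff=34.5252, prob=0.024534
DDUDU: M=58.9600, payoff=0.0000, prob=0.007467
UDUDU: M=111.7600, payoff=4.3500, prob=0.024534
DUUDU: M=95.0966, payoff=0.0000, prob=0.024534
UUUDU: M=180.2577, payoff=72.8477, prob=0.080613
DDDUU: M=58.9600, payoff=0.0000, prob=0.007467
UDDUU: M=111.7600, payoff=4.3500, prob=0.024534
DUDUU: M=80.9177, payoff=0.0000, prob=0.024534
UUDUU: M=153.3813, payoff=45.9713, prob=0.080613
DDUUU: M=80.9177, payoff=0.0000, prob=0.024534
UDUUU: M=153.3813, payoff=45.9713, prob=0.080613
DUUUU: M=153.3813, payoff=45.9713, prob=0.080613
UUUUU: M=290.7377, payoff=183.3277, prob=0.264870
Price = Σ prob·payoff / R^5 = 80.059512 / 1.842435 = 43.4531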